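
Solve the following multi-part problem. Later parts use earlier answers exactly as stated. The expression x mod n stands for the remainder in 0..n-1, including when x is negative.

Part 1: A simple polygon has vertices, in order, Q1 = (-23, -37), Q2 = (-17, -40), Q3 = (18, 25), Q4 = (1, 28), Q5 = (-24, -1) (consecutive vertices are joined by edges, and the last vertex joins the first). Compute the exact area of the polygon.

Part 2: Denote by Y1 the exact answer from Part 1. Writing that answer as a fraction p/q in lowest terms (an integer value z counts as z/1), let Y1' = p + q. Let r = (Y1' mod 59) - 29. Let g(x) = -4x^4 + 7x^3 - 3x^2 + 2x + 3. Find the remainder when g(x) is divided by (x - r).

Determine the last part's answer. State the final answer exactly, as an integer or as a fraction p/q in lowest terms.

-1013053

Part 1: cross terms: (-23*-40 - -17*-37)=291, (-17*25 - 18*-40)=295, (18*28 - 1*25)=479, (1*-1 - -24*28)=671, (-24*-37 - -23*-1)=865; twice the area = |2601| = 2601; area = 2601/2; answer 2601/2
Part 2: Y1 = 2601/2; threaded value p + q = 2603; r = -22; remainder = value at the root: -4*(-22)^4 + 7*(-22)^3 - 3*(-22)^2 + 2*(-22)^1 + 3 = (-937024) + (-74536) + (-1452) + (-44) + (3) = -1013053; answer -1013053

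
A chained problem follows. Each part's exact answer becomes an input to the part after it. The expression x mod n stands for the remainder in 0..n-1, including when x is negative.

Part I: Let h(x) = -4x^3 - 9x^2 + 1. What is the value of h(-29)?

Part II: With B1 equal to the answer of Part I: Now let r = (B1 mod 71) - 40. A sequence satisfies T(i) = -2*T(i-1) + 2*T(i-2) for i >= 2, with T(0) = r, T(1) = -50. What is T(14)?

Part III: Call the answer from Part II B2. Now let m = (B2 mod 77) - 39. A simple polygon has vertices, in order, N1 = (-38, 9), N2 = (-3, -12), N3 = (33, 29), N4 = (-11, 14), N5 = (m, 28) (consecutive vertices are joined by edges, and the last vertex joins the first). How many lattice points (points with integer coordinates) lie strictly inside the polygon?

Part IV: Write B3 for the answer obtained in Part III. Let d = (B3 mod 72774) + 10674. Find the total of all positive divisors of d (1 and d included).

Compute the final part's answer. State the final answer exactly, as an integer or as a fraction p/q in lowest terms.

20790

Part I: -4*(-29)^3 - 9*(-29)^2 + 1 = (97556) + (-7569) + (1) = 89988; answer 89988
Part II: B1 = 89988; r = -9; T(2) = -2*(-50) + 2*(-9) = 82; iterating: T(2)=82, T(3)=-264, T(4)=692, T(5)=-1912, T(6)=5208, T(7)=-14240, T(8)=38896, T(9)=-106272, T(10)=290336, T(11)=-793216, T(12)=2167104, T(13)=-5920640, T(14)=16175488; answer 16175488
Part III: B2 = 16175488; m = -18; cross terms: (-38*-12 - -3*9)=483, (-3*29 - 33*-12)=309, (33*14 - -11*29)=781, (-11*28 - -18*14)=-56, (-18*9 - -38*28)=902; twice the area = |2419| = 2419; area = 2419/2; boundary points = 7 + 1 + 1 + 7 + 1 = 17; strictly interior points = area - boundary/2 + 1 = 1202; answer 1202
Part IV: B3 = 1202; d = 11876; 11876 = 2^2 * 2969; sigma = (1 + 2 + 4) * (1 + 2969) = 7 * 2970 = 20790; answer 20790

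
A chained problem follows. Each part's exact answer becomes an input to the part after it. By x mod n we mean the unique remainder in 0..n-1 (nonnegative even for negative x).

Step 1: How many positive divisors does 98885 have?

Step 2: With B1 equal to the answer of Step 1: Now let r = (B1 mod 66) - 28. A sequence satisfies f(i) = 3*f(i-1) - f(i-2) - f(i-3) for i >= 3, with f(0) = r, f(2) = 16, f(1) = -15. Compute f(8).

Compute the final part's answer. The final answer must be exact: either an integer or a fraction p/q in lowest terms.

Step 1: 98885 = 5 * 19777; number of divisors = (1+1) * (1+1) = 4; answer 4
Step 2: B1 = 4; r = -24; f(3) = 3*(16) - 1*(-15) - 1*(-24) = 87; iterating: f(3)=87, f(4)=260, f(5)=677, f(6)=1684, f(7)=4115, f(8)=9984; answer 9984

9984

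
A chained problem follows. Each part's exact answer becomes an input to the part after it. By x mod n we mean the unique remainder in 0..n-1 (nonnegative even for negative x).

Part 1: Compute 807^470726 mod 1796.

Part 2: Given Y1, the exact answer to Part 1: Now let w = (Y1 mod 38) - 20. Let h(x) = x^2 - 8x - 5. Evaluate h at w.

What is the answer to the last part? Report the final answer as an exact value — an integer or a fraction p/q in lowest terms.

Part 1: squarings mod 1796: 807^1=807, 807^2=1097, 807^4=89, 807^8=737, 807^16=777, 807^32=273, 807^64=893, 807^128=25, 807^256=625, 807^512=893, 807^1024=25, 807^2048=625, 807^4096=893, 807^8192=25, 807^16384=625, 807^32768=893, 807^65536=25, 807^131072=625, 807^262144=893; 807^470726 = 807^2 * 807^4 * 807^64 * 807^128 * 807^512 * 807^1024 * 807^2048 * 807^8192 * 807^65536 * 807^131072 * 807^262144 = 457 (mod 1796); answer 457
Part 2: Y1 = 457; w = -19; 1*(-19)^2 - 8*(-19)^1 - 5 = (361) + (152) + (-5) = 508; answer 508

508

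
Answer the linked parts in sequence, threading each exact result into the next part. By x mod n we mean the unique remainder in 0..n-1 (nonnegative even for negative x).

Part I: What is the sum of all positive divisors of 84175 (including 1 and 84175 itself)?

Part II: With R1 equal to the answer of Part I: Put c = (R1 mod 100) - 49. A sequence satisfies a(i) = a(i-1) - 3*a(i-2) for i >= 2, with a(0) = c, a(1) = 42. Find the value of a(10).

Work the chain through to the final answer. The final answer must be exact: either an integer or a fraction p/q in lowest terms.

-1584

Part I: 84175 = 5^2 * 7 * 13 * 37; sigma = (1 + 5 + 25) * (1 + 7) * (1 + 13) * (1 + 37) = 31 * 8 * 14 * 38 = 131936; answer 131936
Part II: R1 = 131936; c = -13; a(2) = 1*(42) - 3*(-13) = 81; iterating: a(2)=81, a(3)=-45, a(4)=-288, a(5)=-153, a(6)=711, a(7)=1170, a(8)=-963, a(9)=-4473, a(10)=-1584; answer -1584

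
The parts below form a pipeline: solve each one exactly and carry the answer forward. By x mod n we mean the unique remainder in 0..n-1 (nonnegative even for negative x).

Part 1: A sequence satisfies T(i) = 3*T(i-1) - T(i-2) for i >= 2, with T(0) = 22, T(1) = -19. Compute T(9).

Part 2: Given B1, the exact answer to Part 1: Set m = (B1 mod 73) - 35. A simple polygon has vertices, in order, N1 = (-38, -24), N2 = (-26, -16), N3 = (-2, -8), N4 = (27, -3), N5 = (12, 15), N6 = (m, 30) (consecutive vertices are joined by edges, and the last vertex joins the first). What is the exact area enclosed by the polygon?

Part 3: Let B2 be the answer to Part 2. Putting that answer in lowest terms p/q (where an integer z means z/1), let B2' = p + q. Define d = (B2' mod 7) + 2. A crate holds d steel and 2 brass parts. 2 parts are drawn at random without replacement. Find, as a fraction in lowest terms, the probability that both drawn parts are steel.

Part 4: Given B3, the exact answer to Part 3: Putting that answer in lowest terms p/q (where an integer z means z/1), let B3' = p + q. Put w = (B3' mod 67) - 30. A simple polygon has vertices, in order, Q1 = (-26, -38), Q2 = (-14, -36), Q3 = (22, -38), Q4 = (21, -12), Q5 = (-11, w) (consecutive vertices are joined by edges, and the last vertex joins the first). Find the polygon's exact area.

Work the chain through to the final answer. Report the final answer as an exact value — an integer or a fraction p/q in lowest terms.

3159/2

Part 1: T(2) = 3*(-19) - 1*(22) = -79; iterating: T(2)=-79, T(3)=-218, T(4)=-575, T(5)=-1507, T(6)=-3946, T(7)=-10331, T(8)=-27047, T(9)=-70810; answer -70810
Part 2: B1 = -70810; m = -35; cross terms: (-38*-16 - -26*-24)=-16, (-26*-8 - -2*-16)=176, (-2*-3 - 27*-8)=222, (27*15 - 12*-3)=441, (12*30 - -35*15)=885, (-35*-24 - -38*30)=1980; twice the area = |3688| = 3688; area = 1844; answer 1844
Part 3: B2 = 1844; threaded value p + q = 1845; d = 6; total draws C(8,2) = 28; favorable C(6,2) = 15; P = 15/28; answer 15/28
Part 4: B3 = 15/28; threaded value p + q = 43; w = 13; cross terms: (-26*-36 - -14*-38)=404, (-14*-38 - 22*-36)=1324, (22*-12 - 21*-38)=534, (21*13 - -11*-12)=141, (-11*-38 - -26*13)=756; twice the area = |3159| = 3159; area = 3159/2; answer 3159/2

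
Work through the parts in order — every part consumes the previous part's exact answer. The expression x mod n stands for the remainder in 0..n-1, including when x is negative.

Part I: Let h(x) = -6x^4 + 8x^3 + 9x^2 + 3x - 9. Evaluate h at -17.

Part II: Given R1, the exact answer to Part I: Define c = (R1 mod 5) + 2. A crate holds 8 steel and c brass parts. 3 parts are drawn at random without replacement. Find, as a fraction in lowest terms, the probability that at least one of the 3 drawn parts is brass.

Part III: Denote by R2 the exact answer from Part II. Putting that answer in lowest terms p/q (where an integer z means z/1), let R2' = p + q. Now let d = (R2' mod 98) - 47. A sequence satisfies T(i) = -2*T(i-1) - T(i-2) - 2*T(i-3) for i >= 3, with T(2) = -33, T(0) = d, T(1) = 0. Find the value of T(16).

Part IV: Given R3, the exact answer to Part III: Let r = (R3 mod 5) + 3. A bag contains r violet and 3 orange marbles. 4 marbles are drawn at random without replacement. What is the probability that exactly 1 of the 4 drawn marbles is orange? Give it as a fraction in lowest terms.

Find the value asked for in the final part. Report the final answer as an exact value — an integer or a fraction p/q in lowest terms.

3/7

Part I: -6*(-17)^4 + 8*(-17)^3 + 9*(-17)^2 + 3*(-17)^1 - 9 = (-501126) + (-39304) + (2601) + (-51) + (-9) = -537889; answer -537889
Part II: R1 = -537889; c = 3; total draws C(11,3) = 165; complement C(8,3) = 56; favorable 165 - 56 = 109; P = 109/165; answer 109/165
Part III: R2 = 109/165; threaded value p + q = 274; d = 31; T(3) = -2*(-33) - 1*(0) - 2*(31) = 4; iterating: T(3)=4, T(4)=25, T(5)=12, T(6)=-57, T(7)=52, T(8)=-71, T(9)=204, T(10)=-441, T(11)=820, T(12)=-1607, T(13)=3276, T(14)=-6585, T(15)=13108, T(16)=-26183; answer -26183
Part IV: R3 = -26183; r = 5; total draws C(8,4) = 70; favorable C(3,1)*C(5,3) = 30; P = 3/7; answer 3/7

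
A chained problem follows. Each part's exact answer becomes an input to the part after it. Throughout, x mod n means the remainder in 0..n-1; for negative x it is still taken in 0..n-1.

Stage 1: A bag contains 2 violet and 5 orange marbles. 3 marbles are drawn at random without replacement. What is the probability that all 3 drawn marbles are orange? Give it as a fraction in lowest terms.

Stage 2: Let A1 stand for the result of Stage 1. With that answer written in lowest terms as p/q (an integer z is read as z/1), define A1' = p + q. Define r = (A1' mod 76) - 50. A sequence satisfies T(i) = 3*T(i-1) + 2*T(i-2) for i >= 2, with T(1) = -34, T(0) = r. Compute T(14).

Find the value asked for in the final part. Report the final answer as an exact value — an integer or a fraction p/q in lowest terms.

Stage 1: total draws C(7,3) = 35; favorable C(5,3) = 10; P = 2/7; answer 2/7
Stage 2: A1 = 2/7; threaded value p + q = 9; r = -41; T(2) = 3*(-34) + 2*(-41) = -184; iterating: T(2)=-184, T(3)=-620, T(4)=-2228, T(5)=-7924, T(6)=-28228, T(7)=-100532, T(8)=-358052, T(9)=-1275220, T(10)=-4541764, T(11)=-16175732, T(12)=-57610724, T(13)=-205183636, T(14)=-730772356; answer -730772356

-730772356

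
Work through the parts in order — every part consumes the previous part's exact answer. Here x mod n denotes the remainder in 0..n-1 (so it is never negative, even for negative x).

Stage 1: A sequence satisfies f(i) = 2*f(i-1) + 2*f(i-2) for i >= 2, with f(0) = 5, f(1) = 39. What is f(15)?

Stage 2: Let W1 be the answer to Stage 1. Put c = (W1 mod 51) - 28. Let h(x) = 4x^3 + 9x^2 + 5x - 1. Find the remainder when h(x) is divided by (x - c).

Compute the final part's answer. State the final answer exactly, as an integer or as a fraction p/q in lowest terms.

4949

Stage 1: f(2) = 2*(39) + 2*(5) = 88; iterating: f(2)=88, f(3)=254, f(4)=684, f(5)=1876, f(6)=5120, f(7)=13992, f(8)=38224, f(9)=104432, f(10)=285312, f(11)=779488, f(12)=2129600, f(13)=5818176, f(14)=15895552, f(15)=43427456; answer 43427456
Stage 2: W1 = 43427456; c = 10; remainder = value at the root: 4*(10)^3 + 9*(10)^2 + 5*(10)^1 - 1 = (4000) + (900) + (50) + (-1) = 4949; answer 4949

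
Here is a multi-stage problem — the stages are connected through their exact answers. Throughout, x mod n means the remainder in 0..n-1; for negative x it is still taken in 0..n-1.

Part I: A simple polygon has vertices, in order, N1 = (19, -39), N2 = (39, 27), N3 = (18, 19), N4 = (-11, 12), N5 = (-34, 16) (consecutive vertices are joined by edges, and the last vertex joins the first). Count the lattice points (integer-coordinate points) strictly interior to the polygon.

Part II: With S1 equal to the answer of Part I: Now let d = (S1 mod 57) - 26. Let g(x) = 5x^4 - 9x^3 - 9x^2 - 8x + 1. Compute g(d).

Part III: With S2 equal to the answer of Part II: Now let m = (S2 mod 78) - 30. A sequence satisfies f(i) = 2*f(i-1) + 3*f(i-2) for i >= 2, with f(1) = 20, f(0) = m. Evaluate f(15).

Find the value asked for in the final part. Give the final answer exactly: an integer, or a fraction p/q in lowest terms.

Part I: cross terms: (19*27 - 39*-39)=2034, (39*19 - 18*27)=255, (18*12 - -11*19)=425, (-11*16 - -34*12)=232, (-34*-39 - 19*16)=1022; twice the area = |3968| = 3968; area = 1984; boundary points = 2 + 1 + 1 + 1 + 1 = 6; strictly interior points = area - boundary/2 + 1 = 1982; answer 1982
Part II: S1 = 1982; d = 18; 5*(18)^4 - 9*(18)^3 - 9*(18)^2 - 8*(18)^1 + 1 = (524880) + (-52488) + (-2916) + (-144) + (1) = 469333; answer 469333
Part III: S2 = 469333; m = -23; f(2) = 2*(20) + 3*(-23) = -29; iterating: f(2)=-29, f(3)=2, f(4)=-83, f(5)=-160, f(6)=-569, f(7)=-1618, f(8)=-4943, f(9)=-14740, f(10)=-44309, f(11)=-132838, f(12)=-398603, f(13)=-1195720, f(14)=-3587249, f(15)=-10761658; answer -10761658

-10761658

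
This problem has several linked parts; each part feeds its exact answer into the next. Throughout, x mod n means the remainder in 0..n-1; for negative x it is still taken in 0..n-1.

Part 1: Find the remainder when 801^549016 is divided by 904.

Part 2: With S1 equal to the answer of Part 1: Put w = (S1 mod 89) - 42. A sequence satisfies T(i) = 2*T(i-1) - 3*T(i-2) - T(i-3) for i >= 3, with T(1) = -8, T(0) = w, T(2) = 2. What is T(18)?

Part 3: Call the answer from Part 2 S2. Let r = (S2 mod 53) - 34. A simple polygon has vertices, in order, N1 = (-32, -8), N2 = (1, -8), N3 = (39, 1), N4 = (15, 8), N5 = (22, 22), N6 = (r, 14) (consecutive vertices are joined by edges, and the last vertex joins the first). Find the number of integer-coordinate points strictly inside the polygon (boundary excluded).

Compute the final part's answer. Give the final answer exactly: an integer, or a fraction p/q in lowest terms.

897

Part 1: squarings mod 904: 801^1=801, 801^2=665, 801^4=169, 801^8=537, 801^16=897, 801^32=49, 801^64=593, 801^128=897, 801^256=49, 801^512=593, 801^1024=897, 801^2048=49, 801^4096=593, 801^8192=897, 801^16384=49, 801^32768=593, 801^65536=897, 801^131072=49, 801^262144=593, 801^524288=897; 801^549016 = 801^8 * 801^16 * 801^128 * 801^8192 * 801^16384 * 801^524288 = 569 (mod 904); answer 569
Part 2: S1 = 569; w = -7; T(3) = 2*(2) - 3*(-8) - 1*(-7) = 35; iterating: T(3)=35, T(4)=72, T(5)=37, T(6)=-177, T(7)=-537, T(8)=-580, T(9)=628, T(10)=3533, T(11)=5762, T(12)=297, T(13)=-20225, T(14)=-47103, T(15)=-33828, T(16)=93878, T(17)=336343, T(18)=424880; answer 424880
Part 3: S2 = 424880; r = -2; cross terms: (-32*-8 - 1*-8)=264, (1*1 - 39*-8)=313, (39*8 - 15*1)=297, (15*22 - 22*8)=154, (22*14 - -2*22)=352, (-2*-8 - -32*14)=464; twice the area = |1844| = 1844; area = 922; boundary points = 33 + 1 + 1 + 7 + 8 + 2 = 52; strictly interior points = area - boundary/2 + 1 = 897; answer 897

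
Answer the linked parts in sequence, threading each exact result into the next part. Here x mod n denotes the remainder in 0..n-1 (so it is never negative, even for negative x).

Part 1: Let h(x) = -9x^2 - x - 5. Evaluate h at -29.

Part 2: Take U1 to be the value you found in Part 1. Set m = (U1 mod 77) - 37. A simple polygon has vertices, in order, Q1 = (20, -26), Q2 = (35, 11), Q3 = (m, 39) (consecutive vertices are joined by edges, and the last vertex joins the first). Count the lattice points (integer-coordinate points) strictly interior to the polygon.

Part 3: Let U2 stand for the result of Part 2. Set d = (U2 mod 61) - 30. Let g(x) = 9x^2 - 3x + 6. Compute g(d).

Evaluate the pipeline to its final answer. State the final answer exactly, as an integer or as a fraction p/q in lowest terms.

7488

Part 1: -9*(-29)^2 - 1*(-29)^1 - 5 = (-7569) + (29) + (-5) = -7545; answer -7545
Part 2: U1 = -7545; m = -36; cross terms: (20*11 - 35*-26)=1130, (35*39 - -36*11)=1761, (-36*-26 - 20*39)=156; twice the area = |3047| = 3047; area = 3047/2; boundary points = 1 + 1 + 1 = 3; strictly interior points = area - boundary/2 + 1 = 1523; answer 1523
Part 3: U2 = 1523; d = 29; 9*(29)^2 - 3*(29)^1 + 6 = (7569) + (-87) + (6) = 7488; answer 7488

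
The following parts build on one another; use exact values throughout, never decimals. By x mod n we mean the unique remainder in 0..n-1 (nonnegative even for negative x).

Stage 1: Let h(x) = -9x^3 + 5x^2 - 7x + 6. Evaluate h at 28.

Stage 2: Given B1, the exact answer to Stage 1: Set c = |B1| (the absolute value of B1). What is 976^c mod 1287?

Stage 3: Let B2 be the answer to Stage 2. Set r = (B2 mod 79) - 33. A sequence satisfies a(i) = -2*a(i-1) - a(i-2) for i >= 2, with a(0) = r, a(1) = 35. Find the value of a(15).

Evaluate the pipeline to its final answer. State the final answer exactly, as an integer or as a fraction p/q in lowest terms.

Stage 1: -9*(28)^3 + 5*(28)^2 - 7*(28)^1 + 6 = (-197568) + (3920) + (-196) + (6) = -193838; answer -193838
Stage 2: B1 = -193838; c = 193838; squarings mod 1287: 976^1=976, 976^2=196, 976^4=1093, 976^8=313, 976^16=157, 976^32=196, 976^64=1093, 976^128=313, 976^256=157, 976^512=196, 976^1024=1093, 976^2048=313, 976^4096=157, 976^8192=196, 976^16384=1093, 976^32768=313, 976^65536=157, 976^131072=196; 976^193838 = 976^2 * 976^4 * 976^8 * 976^32 * 976^256 * 976^1024 * 976^4096 * 976^8192 * 976^16384 * 976^32768 * 976^131072 = 313 (mod 1287); answer 313
Stage 3: B2 = 313; r = 43; a(2) = -2*(35) - 1*(43) = -113; iterating: a(2)=-113, a(3)=191, a(4)=-269, a(5)=347, a(6)=-425, a(7)=503, a(8)=-581, a(9)=659, a(10)=-737, a(11)=815, a(12)=-893, a(13)=971, a(14)=-1049, a(15)=1127; answer 1127

1127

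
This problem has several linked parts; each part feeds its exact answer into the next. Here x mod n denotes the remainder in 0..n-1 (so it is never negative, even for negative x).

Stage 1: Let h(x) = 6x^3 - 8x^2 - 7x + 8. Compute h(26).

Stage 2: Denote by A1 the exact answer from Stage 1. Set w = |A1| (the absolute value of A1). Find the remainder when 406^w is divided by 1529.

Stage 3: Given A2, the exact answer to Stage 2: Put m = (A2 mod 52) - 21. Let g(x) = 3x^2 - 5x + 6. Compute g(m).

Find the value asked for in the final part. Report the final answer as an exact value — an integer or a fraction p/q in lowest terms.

Stage 1: 6*(26)^3 - 8*(26)^2 - 7*(26)^1 + 8 = (105456) + (-5408) + (-182) + (8) = 99874; answer 99874
Stage 2: A1 = 99874; w = 99874; squarings mod 1529: 406^1=406, 406^2=1233, 406^4=463, 406^8=309, 406^16=683, 406^32=144, 406^64=859, 406^128=903, 406^256=452, 406^512=947, 406^1024=815, 406^2048=639, 406^4096=78, 406^8192=1497, 406^16384=1024, 406^32768=1211, 406^65536=210; 406^99874 = 406^2 * 406^32 * 406^512 * 406^1024 * 406^32768 * 406^65536 = 1024 (mod 1529); answer 1024
Stage 3: A2 = 1024; m = 15; 3*(15)^2 - 5*(15)^1 + 6 = (675) + (-75) + (6) = 606; answer 606

606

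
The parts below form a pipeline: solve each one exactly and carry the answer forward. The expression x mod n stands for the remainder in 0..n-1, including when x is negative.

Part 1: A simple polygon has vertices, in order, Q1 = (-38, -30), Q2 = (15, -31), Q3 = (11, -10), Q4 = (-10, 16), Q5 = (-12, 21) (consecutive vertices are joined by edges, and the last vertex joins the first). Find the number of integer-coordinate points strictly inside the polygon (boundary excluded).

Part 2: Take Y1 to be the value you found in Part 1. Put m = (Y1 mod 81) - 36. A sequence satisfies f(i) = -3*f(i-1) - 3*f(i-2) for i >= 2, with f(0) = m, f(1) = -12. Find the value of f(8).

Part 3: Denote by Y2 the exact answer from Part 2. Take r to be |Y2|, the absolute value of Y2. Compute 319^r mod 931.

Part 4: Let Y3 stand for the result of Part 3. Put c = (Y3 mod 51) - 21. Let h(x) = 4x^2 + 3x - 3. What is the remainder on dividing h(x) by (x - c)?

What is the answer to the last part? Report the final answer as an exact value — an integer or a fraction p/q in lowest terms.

Part 1: cross terms: (-38*-31 - 15*-30)=1628, (15*-10 - 11*-31)=191, (11*16 - -10*-10)=76, (-10*21 - -12*16)=-18, (-12*-30 - -38*21)=1158; twice the area = |3035| = 3035; area = 3035/2; boundary points = 1 + 1 + 1 + 1 + 1 = 5; strictly interior points = area - boundary/2 + 1 = 1516; answer 1516
Part 2: Y1 = 1516; m = 22; f(2) = -3*(-12) - 3*(22) = -30; iterating: f(2)=-30, f(3)=126, f(4)=-288, f(5)=486, f(6)=-594, f(7)=324, f(8)=810; answer 810
Part 3: Y2 = 810; r = 810; squarings mod 931: 319^1=319, 319^2=282, 319^4=389, 319^8=499, 319^16=424, 319^32=93, 319^64=270, 319^128=282, 319^256=389, 319^512=499; 319^810 = 319^2 * 319^8 * 319^32 * 319^256 * 319^512 = 267 (mod 931); answer 267
Part 4: Y3 = 267; c = -9; remainder = value at the root: 4*(-9)^2 + 3*(-9)^1 - 3 = (324) + (-27) + (-3) = 294; answer 294

294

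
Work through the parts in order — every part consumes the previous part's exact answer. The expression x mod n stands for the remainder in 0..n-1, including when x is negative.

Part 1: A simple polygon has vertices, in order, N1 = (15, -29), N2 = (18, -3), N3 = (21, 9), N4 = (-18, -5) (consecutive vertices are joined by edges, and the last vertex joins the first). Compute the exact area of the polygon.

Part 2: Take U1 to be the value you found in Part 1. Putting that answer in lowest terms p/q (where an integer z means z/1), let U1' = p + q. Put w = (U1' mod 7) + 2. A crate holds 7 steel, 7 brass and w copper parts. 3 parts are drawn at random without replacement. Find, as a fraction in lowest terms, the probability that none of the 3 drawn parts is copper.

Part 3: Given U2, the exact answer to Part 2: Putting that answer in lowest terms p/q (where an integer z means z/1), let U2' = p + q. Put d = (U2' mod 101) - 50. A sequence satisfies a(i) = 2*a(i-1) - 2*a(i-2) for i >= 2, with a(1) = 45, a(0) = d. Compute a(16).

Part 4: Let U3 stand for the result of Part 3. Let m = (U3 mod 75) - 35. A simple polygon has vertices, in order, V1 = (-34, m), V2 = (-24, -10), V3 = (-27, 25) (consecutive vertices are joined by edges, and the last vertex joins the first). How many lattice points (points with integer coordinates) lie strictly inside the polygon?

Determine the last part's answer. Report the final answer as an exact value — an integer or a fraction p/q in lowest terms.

Part 1: cross terms: (15*-3 - 18*-29)=477, (18*9 - 21*-3)=225, (21*-5 - -18*9)=57, (-18*-29 - 15*-5)=597; twice the area = |1356| = 1356; area = 678; answer 678
Part 2: U1 = 678; threaded value p + q = 679; w = 2; total draws C(16,3) = 560; favorable C(14,3) = 364; P = 13/20; answer 13/20
Part 3: U2 = 13/20; threaded value p + q = 33; d = -17; a(2) = 2*(45) - 2*(-17) = 124; iterating: a(2)=124, a(3)=158, a(4)=68, a(5)=-180, a(6)=-496, a(7)=-632, a(8)=-272, a(9)=720, a(10)=1984, a(11)=2528, a(12)=1088, a(13)=-2880, a(14)=-7936, a(15)=-10112, a(16)=-4352; answer -4352
Part 4: U3 = -4352; m = 38; cross terms: (-34*-10 - -24*38)=1252, (-24*25 - -27*-10)=-870, (-27*38 - -34*25)=-176; twice the area = |206| = 206; area = 103; boundary points = 2 + 1 + 1 = 4; strictly interior points = area - boundary/2 + 1 = 102; answer 102

102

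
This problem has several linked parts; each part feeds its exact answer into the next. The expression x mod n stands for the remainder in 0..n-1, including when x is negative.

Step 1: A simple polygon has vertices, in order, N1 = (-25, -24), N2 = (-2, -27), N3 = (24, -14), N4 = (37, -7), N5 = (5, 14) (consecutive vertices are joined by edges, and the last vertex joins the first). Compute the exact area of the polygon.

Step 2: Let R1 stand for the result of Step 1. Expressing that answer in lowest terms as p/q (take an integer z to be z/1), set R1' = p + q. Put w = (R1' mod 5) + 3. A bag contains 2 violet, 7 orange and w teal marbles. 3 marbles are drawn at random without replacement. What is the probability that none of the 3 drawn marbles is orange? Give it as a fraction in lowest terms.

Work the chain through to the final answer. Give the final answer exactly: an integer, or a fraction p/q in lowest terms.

Step 1: cross terms: (-25*-27 - -2*-24)=627, (-2*-14 - 24*-27)=676, (24*-7 - 37*-14)=350, (37*14 - 5*-7)=553, (5*-24 - -25*14)=230; twice the area = |2436| = 2436; area = 1218; answer 1218
Step 2: R1 = 1218; threaded value p + q = 1219; w = 7; total draws C(16,3) = 560; favorable C(9,3) = 84; P = 3/20; answer 3/20

3/20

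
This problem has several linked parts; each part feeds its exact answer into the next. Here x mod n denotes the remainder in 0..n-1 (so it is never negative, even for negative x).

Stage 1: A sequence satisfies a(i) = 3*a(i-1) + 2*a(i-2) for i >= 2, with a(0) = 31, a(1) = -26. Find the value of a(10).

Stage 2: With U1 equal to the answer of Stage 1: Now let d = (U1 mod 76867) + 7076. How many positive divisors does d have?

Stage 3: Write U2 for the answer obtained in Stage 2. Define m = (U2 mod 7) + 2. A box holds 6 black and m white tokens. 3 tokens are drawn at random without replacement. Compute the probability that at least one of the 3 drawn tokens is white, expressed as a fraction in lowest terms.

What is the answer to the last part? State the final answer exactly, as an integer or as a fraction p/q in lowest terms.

5/6

Stage 1: a(2) = 3*(-26) + 2*(31) = -16; iterating: a(2)=-16, a(3)=-100, a(4)=-332, a(5)=-1196, a(6)=-4252, a(7)=-15148, a(8)=-53948, a(9)=-192140, a(10)=-684316; answer -684316
Stage 2: U1 = -684316; d = 14563; 14563 is prime, so its only divisors are 1 and 14563; count = 2; answer 2
Stage 3: U2 = 2; m = 4; total draws C(10,3) = 120; complement C(6,3) = 20; favorable 120 - 20 = 100; P = 5/6; answer 5/6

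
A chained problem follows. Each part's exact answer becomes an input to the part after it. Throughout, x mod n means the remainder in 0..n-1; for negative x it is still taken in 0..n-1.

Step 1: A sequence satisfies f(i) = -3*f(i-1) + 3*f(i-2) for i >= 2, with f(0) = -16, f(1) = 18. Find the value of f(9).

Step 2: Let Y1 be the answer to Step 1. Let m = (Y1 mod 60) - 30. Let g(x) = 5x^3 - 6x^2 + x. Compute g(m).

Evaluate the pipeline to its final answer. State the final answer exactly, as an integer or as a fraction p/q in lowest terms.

Step 1: f(2) = -3*(18) + 3*(-16) = -102; iterating: f(2)=-102, f(3)=360, f(4)=-1386, f(5)=5238, f(6)=-19872, f(7)=75330, f(8)=-285606, f(9)=1082808; answer 1082808
Step 2: Y1 = 1082808; m = 18; 5*(18)^3 - 6*(18)^2 + 1*(18)^1 = (29160) + (-1944) + (18) = 27234; answer 27234

27234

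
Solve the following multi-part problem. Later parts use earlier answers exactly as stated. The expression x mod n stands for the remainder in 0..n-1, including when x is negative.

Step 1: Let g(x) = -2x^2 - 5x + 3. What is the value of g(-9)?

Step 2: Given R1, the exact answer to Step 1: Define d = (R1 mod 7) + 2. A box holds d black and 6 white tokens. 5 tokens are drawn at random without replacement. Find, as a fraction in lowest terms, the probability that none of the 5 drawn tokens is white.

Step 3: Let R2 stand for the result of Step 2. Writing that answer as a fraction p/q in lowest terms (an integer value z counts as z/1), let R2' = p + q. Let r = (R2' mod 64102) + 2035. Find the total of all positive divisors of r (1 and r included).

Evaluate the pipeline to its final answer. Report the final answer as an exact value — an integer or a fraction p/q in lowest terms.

2832

Step 1: -2*(-9)^2 - 5*(-9)^1 + 3 = (-162) + (45) + (3) = -114; answer -114
Step 2: R1 = -114; d = 7; total draws C(13,5) = 1287; favorable C(7,5) = 21; P = 7/429; answer 7/429
Step 3: R2 = 7/429; threaded value p + q = 436; r = 2471; 2471 = 7 * 353; sigma = (1 + 7) * (1 + 353) = 8 * 354 = 2832; answer 2832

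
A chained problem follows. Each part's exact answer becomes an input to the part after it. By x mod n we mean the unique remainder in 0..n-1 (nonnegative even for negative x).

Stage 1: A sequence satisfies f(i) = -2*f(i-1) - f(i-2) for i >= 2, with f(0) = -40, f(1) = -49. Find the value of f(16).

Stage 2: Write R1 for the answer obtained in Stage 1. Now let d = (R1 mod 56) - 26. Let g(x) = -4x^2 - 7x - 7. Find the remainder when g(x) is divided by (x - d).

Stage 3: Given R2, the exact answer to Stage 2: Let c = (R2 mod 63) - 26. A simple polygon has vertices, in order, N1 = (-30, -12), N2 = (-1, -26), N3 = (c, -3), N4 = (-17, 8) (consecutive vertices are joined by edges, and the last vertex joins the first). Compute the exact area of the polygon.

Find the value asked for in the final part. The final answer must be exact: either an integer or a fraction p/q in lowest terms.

Stage 1: f(2) = -2*(-49) - 1*(-40) = 138; iterating: f(2)=138, f(3)=-227, f(4)=316, f(5)=-405, f(6)=494, f(7)=-583, f(8)=672, f(9)=-761, f(10)=850, f(11)=-939, f(12)=1028, f(13)=-1117, f(14)=1206, f(15)=-1295, f(16)=1384; answer 1384
Stage 2: R1 = 1384; d = 14; remainder = value at the root: -4*(14)^2 - 7*(14)^1 - 7 = (-784) + (-98) + (-7) = -889; answer -889
Stage 3: R2 = -889; c = 30; cross terms: (-30*-26 - -1*-12)=768, (-1*-3 - 30*-26)=783, (30*8 - -17*-3)=189, (-17*-12 - -30*8)=444; twice the area = |2184| = 2184; area = 1092; answer 1092

1092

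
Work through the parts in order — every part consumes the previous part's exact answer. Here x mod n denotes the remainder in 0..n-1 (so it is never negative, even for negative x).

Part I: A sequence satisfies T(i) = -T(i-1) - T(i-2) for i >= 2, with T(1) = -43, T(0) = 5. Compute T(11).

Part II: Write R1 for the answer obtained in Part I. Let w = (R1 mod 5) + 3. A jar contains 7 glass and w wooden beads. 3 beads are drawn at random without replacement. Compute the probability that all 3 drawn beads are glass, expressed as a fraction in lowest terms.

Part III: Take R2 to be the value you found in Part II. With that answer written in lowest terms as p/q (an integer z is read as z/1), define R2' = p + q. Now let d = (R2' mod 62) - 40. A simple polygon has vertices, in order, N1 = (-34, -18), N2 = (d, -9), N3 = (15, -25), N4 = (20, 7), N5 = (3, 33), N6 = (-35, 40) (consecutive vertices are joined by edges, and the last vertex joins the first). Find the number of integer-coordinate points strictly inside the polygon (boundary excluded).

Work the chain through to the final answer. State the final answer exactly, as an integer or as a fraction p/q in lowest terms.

Part I: T(2) = -1*(-43) - 1*(5) = 38; iterating: T(2)=38, T(3)=5, T(4)=-43, T(5)=38, T(6)=5, T(7)=-43, T(8)=38, T(9)=5, T(10)=-43, T(11)=38; answer 38
Part II: R1 = 38; w = 6; total draws C(13,3) = 286; favorable C(7,3) = 35; P = 35/286; answer 35/286
Part III: R2 = 35/286; threaded value p + q = 321; d = -29; cross terms: (-34*-9 - -29*-18)=-216, (-29*-25 - 15*-9)=860, (15*7 - 20*-25)=605, (20*33 - 3*7)=639, (3*40 - -35*33)=1275, (-35*-18 - -34*40)=1990; twice the area = |5153| = 5153; area = 5153/2; boundary points = 1 + 4 + 1 + 1 + 1 + 1 = 9; strictly interior points = area - boundary/2 + 1 = 2573; answer 2573

2573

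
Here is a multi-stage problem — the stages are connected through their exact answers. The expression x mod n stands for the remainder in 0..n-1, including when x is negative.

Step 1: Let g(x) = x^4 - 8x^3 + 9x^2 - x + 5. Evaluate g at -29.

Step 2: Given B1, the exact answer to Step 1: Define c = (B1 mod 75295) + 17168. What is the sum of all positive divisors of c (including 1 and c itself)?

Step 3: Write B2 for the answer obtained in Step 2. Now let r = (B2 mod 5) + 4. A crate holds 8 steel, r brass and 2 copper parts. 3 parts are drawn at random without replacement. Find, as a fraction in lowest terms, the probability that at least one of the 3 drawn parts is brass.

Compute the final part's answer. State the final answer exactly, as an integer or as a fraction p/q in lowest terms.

Step 1: 1*(-29)^4 - 8*(-29)^3 + 9*(-29)^2 - 1*(-29)^1 + 5 = (707281) + (195112) + (7569) + (29) + (5) = 909996; answer 909996
Step 2: B1 = 909996; c = 23624; 23624 = 2^3 * 2953; sigma = (1 + 2 + 4 + 8) * (1 + 2953) = 15 * 2954 = 44310; answer 44310
Step 3: B2 = 44310; r = 4; total draws C(14,3) = 364; complement C(10,3) = 120; favorable 364 - 120 = 244; P = 61/91; answer 61/91

61/91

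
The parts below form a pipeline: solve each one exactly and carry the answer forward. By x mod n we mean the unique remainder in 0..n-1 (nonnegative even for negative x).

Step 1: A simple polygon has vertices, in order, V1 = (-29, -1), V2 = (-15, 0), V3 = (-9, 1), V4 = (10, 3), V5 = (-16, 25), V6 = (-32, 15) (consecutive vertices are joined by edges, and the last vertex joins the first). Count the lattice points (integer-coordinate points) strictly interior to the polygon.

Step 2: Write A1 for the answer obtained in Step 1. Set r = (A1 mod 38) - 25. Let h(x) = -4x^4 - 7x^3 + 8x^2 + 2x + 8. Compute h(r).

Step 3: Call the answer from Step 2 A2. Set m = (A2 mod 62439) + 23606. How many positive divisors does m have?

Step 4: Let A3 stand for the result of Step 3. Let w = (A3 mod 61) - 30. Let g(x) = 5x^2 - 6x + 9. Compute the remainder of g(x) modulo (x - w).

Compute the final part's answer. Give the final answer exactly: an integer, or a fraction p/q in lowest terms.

1737

Step 1: cross terms: (-29*0 - -15*-1)=-15, (-15*1 - -9*0)=-15, (-9*3 - 10*1)=-37, (10*25 - -16*3)=298, (-16*15 - -32*25)=560, (-32*-1 - -29*15)=467; twice the area = |1258| = 1258; area = 629; boundary points = 1 + 1 + 1 + 2 + 2 + 1 = 8; strictly interior points = area - boundary/2 + 1 = 626; answer 626
Step 2: A1 = 626; r = -7; -4*(-7)^4 - 7*(-7)^3 + 8*(-7)^2 + 2*(-7)^1 + 8 = (-9604) + (2401) + (392) + (-14) + (8) = -6817; answer -6817
Step 3: A2 = -6817; m = 79228; 79228 = 2^2 * 29 * 683; number of divisors = (2+1) * (1+1) * (1+1) = 12; answer 12
Step 4: A3 = 12; w = -18; remainder = value at the root: 5*(-18)^2 - 6*(-18)^1 + 9 = (1620) + (108) + (9) = 1737; answer 1737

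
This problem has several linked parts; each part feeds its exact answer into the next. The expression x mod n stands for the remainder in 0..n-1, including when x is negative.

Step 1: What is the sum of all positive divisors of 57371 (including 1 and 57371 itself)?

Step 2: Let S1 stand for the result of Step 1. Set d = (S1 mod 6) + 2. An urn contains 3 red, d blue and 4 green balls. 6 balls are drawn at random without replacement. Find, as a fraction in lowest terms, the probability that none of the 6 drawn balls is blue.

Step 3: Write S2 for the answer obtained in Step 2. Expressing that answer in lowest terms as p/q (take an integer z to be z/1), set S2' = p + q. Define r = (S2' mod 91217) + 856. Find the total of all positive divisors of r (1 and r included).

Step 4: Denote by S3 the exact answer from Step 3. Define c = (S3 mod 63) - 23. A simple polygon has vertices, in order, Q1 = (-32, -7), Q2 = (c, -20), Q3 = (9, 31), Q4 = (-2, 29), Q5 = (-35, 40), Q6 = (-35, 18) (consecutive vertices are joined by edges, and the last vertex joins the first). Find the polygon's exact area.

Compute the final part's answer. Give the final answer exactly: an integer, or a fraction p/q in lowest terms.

Step 1: 57371 = 103 * 557; sigma = (1 + 103) * (1 + 557) = 104 * 558 = 58032; answer 58032
Step 2: S1 = 58032; d = 2; total draws C(9,6) = 84; favorable C(7,6) = 7; P = 1/12; answer 1/12
Step 3: S2 = 1/12; threaded value p + q = 13; r = 869; 869 = 11 * 79; sigma = (1 + 11) * (1 + 79) = 12 * 80 = 960; answer 960
Step 4: S3 = 960; c = -8; cross terms: (-32*-20 - -8*-7)=584, (-8*31 - 9*-20)=-68, (9*29 - -2*31)=323, (-2*40 - -35*29)=935, (-35*18 - -35*40)=770, (-35*-7 - -32*18)=821; twice the area = |3365| = 3365; area = 3365/2; answer 3365/2

3365/2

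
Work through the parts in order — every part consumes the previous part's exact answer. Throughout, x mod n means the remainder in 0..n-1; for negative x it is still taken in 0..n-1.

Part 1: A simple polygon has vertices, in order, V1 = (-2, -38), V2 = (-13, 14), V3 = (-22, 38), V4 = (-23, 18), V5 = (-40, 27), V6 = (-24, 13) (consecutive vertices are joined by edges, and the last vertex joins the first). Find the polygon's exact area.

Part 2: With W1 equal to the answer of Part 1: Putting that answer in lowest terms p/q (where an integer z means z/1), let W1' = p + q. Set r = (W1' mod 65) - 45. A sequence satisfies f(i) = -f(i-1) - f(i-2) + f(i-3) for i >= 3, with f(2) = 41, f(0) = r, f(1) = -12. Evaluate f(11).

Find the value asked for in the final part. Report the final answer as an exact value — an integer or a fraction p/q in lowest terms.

353

Part 1: cross terms: (-2*14 - -13*-38)=-522, (-13*38 - -22*14)=-186, (-22*18 - -23*38)=478, (-23*27 - -40*18)=99, (-40*13 - -24*27)=128, (-24*-38 - -2*13)=938; twice the area = |935| = 935; area = 935/2; answer 935/2
Part 2: W1 = 935/2; threaded value p + q = 937; r = -18; f(3) = -1*(41) - 1*(-12) + 1*(-18) = -47; iterating: f(3)=-47, f(4)=-6, f(5)=94, f(6)=-135, f(7)=35, f(8)=194, f(9)=-364, f(10)=205, f(11)=353; answer 353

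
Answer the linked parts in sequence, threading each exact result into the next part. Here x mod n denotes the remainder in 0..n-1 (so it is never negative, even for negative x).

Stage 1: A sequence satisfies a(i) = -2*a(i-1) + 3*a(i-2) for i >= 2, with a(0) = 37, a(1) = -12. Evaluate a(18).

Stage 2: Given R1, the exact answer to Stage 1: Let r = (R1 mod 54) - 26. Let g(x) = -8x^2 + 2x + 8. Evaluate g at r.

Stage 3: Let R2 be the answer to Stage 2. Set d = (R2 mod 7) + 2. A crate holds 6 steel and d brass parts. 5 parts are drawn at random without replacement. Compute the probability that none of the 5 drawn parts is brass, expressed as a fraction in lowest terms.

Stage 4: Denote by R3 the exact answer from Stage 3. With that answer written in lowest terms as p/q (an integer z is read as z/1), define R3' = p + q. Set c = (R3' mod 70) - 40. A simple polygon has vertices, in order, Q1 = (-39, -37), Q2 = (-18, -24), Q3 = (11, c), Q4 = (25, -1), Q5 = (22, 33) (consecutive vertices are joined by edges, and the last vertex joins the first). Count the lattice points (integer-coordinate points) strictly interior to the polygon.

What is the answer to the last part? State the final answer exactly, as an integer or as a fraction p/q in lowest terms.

1113

Stage 1: a(2) = -2*(-12) + 3*(37) = 135; iterating: a(2)=135, a(3)=-306, a(4)=1017, a(5)=-2952, a(6)=8955, a(7)=-26766, a(8)=80397, a(9)=-241092, a(10)=723375, a(11)=-2170026, a(12)=6510177, a(13)=-19530432, a(14)=58591395, a(15)=-175774086, a(16)=527322357, a(17)=-1581966972, a(18)=4745901015; answer 4745901015
Stage 2: R1 = 4745901015; r = 19; -8*(19)^2 + 2*(19)^1 + 8 = (-2888) + (38) + (8) = -2842; answer -2842
Stage 3: R2 = -2842; d = 2; total draws C(8,5) = 56; favorable C(6,5) = 6; P = 3/28; answer 3/28
Stage 4: R3 = 3/28; threaded value p + q = 31; c = -9; cross terms: (-39*-24 - -18*-37)=270, (-18*-9 - 11*-24)=426, (11*-1 - 25*-9)=214, (25*33 - 22*-1)=847, (22*-37 - -39*33)=473; twice the area = |2230| = 2230; area = 1115; boundary points = 1 + 1 + 2 + 1 + 1 = 6; strictly interior points = area - boundary/2 + 1 = 1113; answer 1113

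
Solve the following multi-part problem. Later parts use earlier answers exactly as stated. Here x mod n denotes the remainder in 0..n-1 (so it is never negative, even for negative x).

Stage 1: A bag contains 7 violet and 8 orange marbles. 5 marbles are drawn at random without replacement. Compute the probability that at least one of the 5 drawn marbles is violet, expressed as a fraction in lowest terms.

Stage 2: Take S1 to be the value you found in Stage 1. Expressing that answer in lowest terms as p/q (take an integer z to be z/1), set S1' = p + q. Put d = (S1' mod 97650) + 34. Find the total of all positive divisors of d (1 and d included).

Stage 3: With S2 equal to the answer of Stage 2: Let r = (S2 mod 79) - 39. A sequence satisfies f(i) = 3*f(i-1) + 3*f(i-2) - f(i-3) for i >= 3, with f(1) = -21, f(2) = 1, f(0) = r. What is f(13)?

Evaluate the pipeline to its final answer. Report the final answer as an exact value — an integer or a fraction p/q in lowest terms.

-18100701

Stage 1: total draws C(15,5) = 3003; complement C(8,5) = 56; favorable 3003 - 56 = 2947; P = 421/429; answer 421/429
Stage 2: S1 = 421/429; threaded value p + q = 850; d = 884; 884 = 2^2 * 13 * 17; sigma = (1 + 2 + 4) * (1 + 13) * (1 + 17) = 7 * 14 * 18 = 1764; answer 1764
Stage 3: S2 = 1764; r = -13; f(3) = 3*(1) + 3*(-21) - 1*(-13) = -47; iterating: f(3)=-47, f(4)=-117, f(5)=-493, f(6)=-1783, f(7)=-6711, f(8)=-24989, f(9)=-93317, f(10)=-348207, f(11)=-1299583, f(12)=-4850053, f(13)=-18100701; answer -18100701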